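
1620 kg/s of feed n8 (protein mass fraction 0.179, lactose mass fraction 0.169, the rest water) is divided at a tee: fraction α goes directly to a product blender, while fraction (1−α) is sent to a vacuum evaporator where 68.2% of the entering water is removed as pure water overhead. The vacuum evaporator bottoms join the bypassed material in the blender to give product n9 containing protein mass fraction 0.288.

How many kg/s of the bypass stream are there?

All 1620×0.179 = 289.98 kg/s of protein reaches n9, so n9 = 289.98/0.288 = 1006.9 kg/s and vapour = 613.13 kg/s.
The evaporator receives (1−α)·1620 of feed at 0.652 water and removes 0.682 of that water:
0.682×0.652×(1−α)×1620 = 613.13
(1−α) = 613.13/720.36 = 0.8511;  α = 0.1489.
Bypass flow = 0.1489×1620 = 241.15 kg/s.

241.1 kg/s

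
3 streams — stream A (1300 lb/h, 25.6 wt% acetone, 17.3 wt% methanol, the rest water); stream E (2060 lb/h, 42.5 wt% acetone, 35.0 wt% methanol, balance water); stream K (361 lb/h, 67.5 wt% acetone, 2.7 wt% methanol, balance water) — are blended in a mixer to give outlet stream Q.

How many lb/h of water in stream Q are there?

water out = water in = 1300×0.571 + 2060×0.225 + 361×0.298 = 1313.4 lb/h.

1313 lb/h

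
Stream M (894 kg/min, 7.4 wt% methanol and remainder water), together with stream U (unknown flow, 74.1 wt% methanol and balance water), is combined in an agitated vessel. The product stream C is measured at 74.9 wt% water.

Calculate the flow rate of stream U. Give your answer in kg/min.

322.9 kg/min

Let U be the unknown flow. Total out = 894 + U.
water balance: 827.84 + 0.259·U = 0.749·(894 + U)
(0.259 − 0.749)·U = 0.749×894 − 827.84 = -158.24
U = -158.24 / -0.490 = 322.93 kg/min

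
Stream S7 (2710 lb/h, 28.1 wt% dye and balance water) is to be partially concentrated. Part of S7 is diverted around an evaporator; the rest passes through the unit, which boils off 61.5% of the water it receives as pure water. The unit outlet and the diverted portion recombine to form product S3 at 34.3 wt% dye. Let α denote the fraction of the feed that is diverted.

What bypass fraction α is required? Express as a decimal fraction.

0.591

All 2710×0.281 = 761.51 lb/h of dye reaches S3, so S3 = 761.51/0.343 = 2220.1 lb/h and vapour = 489.85 lb/h.
The evaporator receives (1−α)·2710 of feed at 0.719 water and removes 0.615 of that water:
0.615×0.719×(1−α)×2710 = 489.85
(1−α) = 489.85/1198.3 = 0.4088;  α = 0.5912.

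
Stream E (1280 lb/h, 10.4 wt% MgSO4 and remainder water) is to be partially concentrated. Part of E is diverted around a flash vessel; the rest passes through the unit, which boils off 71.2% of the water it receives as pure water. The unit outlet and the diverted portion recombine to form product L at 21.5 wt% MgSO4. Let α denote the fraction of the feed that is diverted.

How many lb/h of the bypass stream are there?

244.1 lb/h

All 1280×0.104 = 133.12 lb/h of MgSO4 reaches L, so L = 133.12/0.215 = 619.16 lb/h and vapour = 660.84 lb/h.
The evaporator receives (1−α)·1280 of feed at 0.896 water and removes 0.712 of that water:
0.712×0.896×(1−α)×1280 = 660.84
(1−α) = 660.84/816.58 = 0.8093;  α = 0.1907.
Bypass flow = 0.1907×1280 = 244.13 lb/h.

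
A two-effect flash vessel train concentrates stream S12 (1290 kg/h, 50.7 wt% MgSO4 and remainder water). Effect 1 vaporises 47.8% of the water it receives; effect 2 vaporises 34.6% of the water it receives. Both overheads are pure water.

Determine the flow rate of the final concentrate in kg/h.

water in feed = 1290×0.493 = 635.97 kg/h.
After stage 1: water left = (1−0.478)×635.97 = 331.98; stream total = 986.01 kg/h.
After stage 2: water left = (1−0.346)×331.98 = 217.11; final concentrate = 871.14 kg/h.

871.1 kg/h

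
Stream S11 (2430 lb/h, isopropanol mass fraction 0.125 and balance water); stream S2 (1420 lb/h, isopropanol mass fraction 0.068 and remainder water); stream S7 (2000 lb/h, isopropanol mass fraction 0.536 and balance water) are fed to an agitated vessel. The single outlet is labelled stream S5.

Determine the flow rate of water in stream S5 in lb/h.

4378 lb/h

water out = water in = 2430×0.875 + 1420×0.932 + 2000×0.464 = 4377.7 lb/h.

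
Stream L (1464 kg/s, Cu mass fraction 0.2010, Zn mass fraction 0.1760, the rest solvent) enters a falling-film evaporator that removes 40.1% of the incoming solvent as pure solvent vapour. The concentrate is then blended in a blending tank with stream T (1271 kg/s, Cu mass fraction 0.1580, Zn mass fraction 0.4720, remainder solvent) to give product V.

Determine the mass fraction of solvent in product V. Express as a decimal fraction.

Vapour removed = 0.401×0.623×1464 = 365.74 kg/s; concentrate = 1098.3 kg/s.
solvent reaching the mixer = 546.33 (from concentrate) + 1271×0.370 = 1016.6 kg/s.
Product flow = 1098.3 + 1271 = 2369.3 kg/s; solvent fraction = 0.4291.

0.4291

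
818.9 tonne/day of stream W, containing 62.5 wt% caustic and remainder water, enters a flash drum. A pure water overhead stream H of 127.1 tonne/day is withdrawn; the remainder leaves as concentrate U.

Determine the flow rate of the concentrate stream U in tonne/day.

691.8 tonne/day

Concentrate = 818.9 − 127.1 = 691.8 tonne/day.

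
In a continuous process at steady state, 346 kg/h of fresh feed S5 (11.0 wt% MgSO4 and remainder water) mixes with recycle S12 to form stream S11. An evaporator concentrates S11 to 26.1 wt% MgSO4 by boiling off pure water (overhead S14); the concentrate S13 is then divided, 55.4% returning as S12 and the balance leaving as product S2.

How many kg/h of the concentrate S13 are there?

327 kg/h

Overall MgSO4 balance (none leaves overhead): MgSO4 in fresh feed = MgSO4 in product, i.e. 346×0.110 = (1−0.554)·S13·0.261.
S13 = 38.06/(0.261×0.446) = 326.96 kg/h.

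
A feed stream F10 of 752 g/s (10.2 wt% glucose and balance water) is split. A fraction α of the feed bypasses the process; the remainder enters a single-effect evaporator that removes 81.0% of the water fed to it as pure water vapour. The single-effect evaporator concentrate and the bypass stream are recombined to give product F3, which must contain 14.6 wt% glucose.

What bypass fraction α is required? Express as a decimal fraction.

All 752×0.102 = 76.704 g/s of glucose reaches F3, so F3 = 76.704/0.146 = 525.37 g/s and vapour = 226.63 g/s.
The evaporator receives (1−α)·752 of feed at 0.898 water and removes 0.810 of that water:
0.810×0.898×(1−α)×752 = 226.63
(1−α) = 226.63/546.99 = 0.4143;  α = 0.5857.

0.586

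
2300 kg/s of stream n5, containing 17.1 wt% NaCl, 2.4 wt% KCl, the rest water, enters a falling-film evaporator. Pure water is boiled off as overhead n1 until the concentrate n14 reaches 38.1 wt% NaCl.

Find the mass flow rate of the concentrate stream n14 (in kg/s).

NaCl is conserved: 2300×0.171 = 393.3 kg/s all reports to the concentrate.
Concentrate = 393.3/(target fraction) = 1032.3 kg/s.

1032 kg/s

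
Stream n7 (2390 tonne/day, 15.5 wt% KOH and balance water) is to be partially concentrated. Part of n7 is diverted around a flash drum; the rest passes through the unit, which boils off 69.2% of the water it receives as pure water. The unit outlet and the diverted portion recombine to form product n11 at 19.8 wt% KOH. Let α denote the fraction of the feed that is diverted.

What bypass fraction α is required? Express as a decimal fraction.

All 2390×0.155 = 370.45 tonne/day of KOH reaches n11, so n11 = 370.45/0.198 = 1871 tonne/day and vapour = 519.04 tonne/day.
The evaporator receives (1−α)·2390 of feed at 0.845 water and removes 0.692 of that water:
0.692×0.845×(1−α)×2390 = 519.04
(1−α) = 519.04/1397.5 = 0.3714;  α = 0.6286.

0.629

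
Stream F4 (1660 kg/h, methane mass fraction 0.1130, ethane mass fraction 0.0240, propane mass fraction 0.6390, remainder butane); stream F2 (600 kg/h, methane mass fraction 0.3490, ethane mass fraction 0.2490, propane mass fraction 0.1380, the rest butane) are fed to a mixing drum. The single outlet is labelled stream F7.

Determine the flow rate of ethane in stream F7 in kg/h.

189.2 kg/h

ethane out = ethane in = 1660×0.024 + 600×0.249 = 189.24 kg/h.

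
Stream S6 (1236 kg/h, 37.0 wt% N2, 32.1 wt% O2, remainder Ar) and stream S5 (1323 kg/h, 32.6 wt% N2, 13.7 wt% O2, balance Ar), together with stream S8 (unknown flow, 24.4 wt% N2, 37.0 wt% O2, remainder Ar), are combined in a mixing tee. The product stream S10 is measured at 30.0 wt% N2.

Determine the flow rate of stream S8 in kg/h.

Let S8 be the unknown flow. Total out = 2559 + S8.
N2 balance: 888.62 + 0.244·S8 = 0.300·(2559 + S8)
(0.244 − 0.300)·S8 = 0.300×2559 − 888.62 = -120.92
S8 = -120.92 / -0.056 = 2159.3 kg/h

2159 kg/h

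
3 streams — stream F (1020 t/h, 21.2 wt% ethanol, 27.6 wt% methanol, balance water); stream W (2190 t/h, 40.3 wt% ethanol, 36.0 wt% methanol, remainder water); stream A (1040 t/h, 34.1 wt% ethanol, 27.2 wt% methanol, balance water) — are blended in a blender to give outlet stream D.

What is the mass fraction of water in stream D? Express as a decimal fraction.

0.340

Total flow out = 1020 + 2190 + 1040 = 4250 t/h.
water in = 1020×0.512 + 2190×0.237 + 1040×0.387 = 1443.8 t/h.
water mass fraction in D = 1443.8/4250 = 0.340.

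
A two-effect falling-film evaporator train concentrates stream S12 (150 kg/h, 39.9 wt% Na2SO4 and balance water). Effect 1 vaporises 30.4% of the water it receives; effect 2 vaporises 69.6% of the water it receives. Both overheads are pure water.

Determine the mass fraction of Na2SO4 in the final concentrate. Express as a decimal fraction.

0.758

water in feed = 150×0.601 = 90.15 kg/h.
After stage 1: water left = (1−0.304)×90.15 = 62.744; stream total = 122.59 kg/h.
After stage 2: water left = (1−0.696)×62.744 = 19.074; final concentrate = 78.924 kg/h.
Na2SO4 fraction = 59.85/78.924 = 0.758.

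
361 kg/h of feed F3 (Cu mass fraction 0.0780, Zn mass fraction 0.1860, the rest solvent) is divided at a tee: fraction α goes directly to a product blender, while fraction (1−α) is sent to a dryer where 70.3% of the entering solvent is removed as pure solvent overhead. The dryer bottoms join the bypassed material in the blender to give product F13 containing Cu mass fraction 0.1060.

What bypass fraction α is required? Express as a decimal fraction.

0.489

All 361×0.078 = 28.158 kg/h of Cu reaches F13, so F13 = 28.158/0.106 = 265.64 kg/h and vapour = 95.358 kg/h.
The evaporator receives (1−α)·361 of feed at 0.736 solvent and removes 0.703 of that solvent:
0.703×0.736×(1−α)×361 = 95.358
(1−α) = 95.358/186.78 = 0.5105;  α = 0.4895.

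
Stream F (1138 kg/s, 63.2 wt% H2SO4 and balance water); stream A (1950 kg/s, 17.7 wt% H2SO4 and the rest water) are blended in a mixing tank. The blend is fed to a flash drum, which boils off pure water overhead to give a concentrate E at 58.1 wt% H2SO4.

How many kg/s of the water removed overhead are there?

H2SO4 entering = 1138×0.632 + 1950×0.177 = 1064.4 kg/s.
All H2SO4 reports to E, so E = 1064.4/0.581 = 1832 kg/s.
Total feed = 3088 kg/s; overhead = 3088 − 1832 = 1256 kg/s.

1256 kg/s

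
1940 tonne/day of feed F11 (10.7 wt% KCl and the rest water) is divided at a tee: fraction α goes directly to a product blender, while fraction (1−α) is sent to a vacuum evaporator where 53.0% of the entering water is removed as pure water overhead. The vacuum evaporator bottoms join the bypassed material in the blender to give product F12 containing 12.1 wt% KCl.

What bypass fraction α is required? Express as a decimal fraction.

0.756

All 1940×0.107 = 207.58 tonne/day of KCl reaches F12, so F12 = 207.58/0.121 = 1715.5 tonne/day and vapour = 224.46 tonne/day.
The evaporator receives (1−α)·1940 of feed at 0.893 water and removes 0.530 of that water:
0.530×0.893×(1−α)×1940 = 224.46
(1−α) = 224.46/918.18 = 0.2445;  α = 0.7555.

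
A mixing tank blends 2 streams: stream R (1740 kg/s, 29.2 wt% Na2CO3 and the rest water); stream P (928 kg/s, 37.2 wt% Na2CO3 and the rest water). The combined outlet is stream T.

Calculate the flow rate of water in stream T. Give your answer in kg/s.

1815 kg/s

water out = water in = 1740×0.708 + 928×0.628 = 1814.7 kg/s.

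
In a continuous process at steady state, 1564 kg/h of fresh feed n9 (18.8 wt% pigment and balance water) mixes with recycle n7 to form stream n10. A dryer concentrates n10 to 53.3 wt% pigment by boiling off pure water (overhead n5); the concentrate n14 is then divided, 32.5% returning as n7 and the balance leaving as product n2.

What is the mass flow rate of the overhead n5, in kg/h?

Overall pigment balance (none leaves overhead): pigment in fresh feed = pigment in product, i.e. 1564×0.188 = (1−0.325)·n14·0.533.
n14 = 294.03/(0.533×0.675) = 817.27 kg/h.
Recycle n7 = 0.325×817.27 = 265.61 kg/h.
Combined feed n10 = 1564 + 265.61 = 1829.6 kg/h.
Overhead n5 = n10 − n14 = 1829.6 − 817.27 = 1012.3 kg/h.

1012 kg/h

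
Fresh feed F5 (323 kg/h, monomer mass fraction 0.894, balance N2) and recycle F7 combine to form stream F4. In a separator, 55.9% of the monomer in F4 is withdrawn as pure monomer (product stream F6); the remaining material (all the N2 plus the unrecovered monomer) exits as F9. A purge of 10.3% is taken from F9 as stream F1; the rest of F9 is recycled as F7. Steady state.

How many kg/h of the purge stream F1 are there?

N2 enters only via F5 and leaves only via the purge: 323×0.106 = 0.103×(N2 in F9), and the separator passes all N2, so N2 in F4 = N2 in F9 = 332.41 kg/h.
monomer in F4: m_A = 323×0.894 + (1−0.103)·(1−0.559)·m_A, so m_A = 288.76/0.6044 = 477.75 kg/h.
F9 = (1−0.559)×477.75 + 332.41 = 543.09 kg/h.
Purge F1 = 0.103×543.09 = 55.939 kg/h.

55.94 kg/h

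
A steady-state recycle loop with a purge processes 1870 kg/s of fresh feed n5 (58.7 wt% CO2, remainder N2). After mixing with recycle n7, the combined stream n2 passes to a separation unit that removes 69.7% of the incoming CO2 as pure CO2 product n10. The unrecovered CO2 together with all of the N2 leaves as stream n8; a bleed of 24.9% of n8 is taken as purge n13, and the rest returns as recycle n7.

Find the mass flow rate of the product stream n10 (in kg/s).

CO2 in n2: m_A = 1870×0.587 + (1−0.249)·(1−0.697)·m_A, so m_A = 1097.7/0.7724 = 1421.1 kg/s.
Product n10 = 0.697×1421.1 = 990.48 kg/s.

990.5 kg/s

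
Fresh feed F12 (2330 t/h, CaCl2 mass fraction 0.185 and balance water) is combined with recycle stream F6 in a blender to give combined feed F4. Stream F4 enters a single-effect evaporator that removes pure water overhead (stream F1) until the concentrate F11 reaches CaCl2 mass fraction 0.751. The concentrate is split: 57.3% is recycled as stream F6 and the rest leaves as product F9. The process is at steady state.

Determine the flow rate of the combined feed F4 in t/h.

Overall CaCl2 balance (none leaves overhead): CaCl2 in fresh feed = CaCl2 in product, i.e. 2330×0.185 = (1−0.573)·F11·0.751.
F11 = 431.05/(0.751×0.427) = 1344.2 t/h.
Recycle F6 = 0.573×1344.2 = 770.22 t/h.
Combined feed F4 = 2330 + 770.22 = 3100.2 t/h.

3100 t/h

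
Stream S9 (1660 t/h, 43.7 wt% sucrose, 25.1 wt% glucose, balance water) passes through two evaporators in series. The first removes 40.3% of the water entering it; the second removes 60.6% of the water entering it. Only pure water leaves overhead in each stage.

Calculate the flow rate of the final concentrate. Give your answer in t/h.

1264 t/h

water in feed = 1660×0.312 = 517.92 t/h.
After stage 1: water left = (1−0.403)×517.92 = 309.2; stream total = 1451.3 t/h.
After stage 2: water left = (1−0.606)×309.2 = 121.82; final concentrate = 1263.9 t/h.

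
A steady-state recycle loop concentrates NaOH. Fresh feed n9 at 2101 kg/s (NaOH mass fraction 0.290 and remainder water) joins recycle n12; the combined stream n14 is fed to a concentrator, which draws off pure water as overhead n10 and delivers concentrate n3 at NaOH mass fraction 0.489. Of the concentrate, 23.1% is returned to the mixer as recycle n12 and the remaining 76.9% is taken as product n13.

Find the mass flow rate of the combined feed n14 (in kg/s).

Overall NaOH balance (none leaves overhead): NaOH in fresh feed = NaOH in product, i.e. 2101×0.290 = (1−0.231)·n3·0.489.
n3 = 609.29/(0.489×0.769) = 1620.3 kg/s.
Recycle n12 = 0.231×1620.3 = 374.28 kg/s.
Combined feed n14 = 2101 + 374.28 = 2475.3 kg/s.

2475 kg/s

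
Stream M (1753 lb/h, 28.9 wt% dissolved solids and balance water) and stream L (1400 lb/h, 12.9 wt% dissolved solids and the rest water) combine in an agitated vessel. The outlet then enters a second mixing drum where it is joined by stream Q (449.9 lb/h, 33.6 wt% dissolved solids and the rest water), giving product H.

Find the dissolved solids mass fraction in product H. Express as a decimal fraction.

Overall, product flow = 3602.9 lb/h.
dissolved solids in = 1753×0.289 + 1400×0.129 + 449.9×0.336 = 838.38 lb/h.
dissolved solids fraction in H = 0.233.

0.233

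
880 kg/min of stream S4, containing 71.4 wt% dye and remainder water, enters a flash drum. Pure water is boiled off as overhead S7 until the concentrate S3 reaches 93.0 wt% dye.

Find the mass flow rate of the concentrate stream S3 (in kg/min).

675.6 kg/min

dye is conserved: 880×0.714 = 628.32 kg/min all reports to the concentrate.
Concentrate = 628.32/(target fraction) = 675.61 kg/min.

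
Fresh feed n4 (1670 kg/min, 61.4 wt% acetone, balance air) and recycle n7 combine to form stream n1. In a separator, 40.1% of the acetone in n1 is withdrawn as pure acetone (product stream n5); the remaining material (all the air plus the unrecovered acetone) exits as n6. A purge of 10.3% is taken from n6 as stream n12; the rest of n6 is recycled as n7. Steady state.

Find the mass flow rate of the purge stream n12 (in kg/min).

air enters only via n4 and leaves only via the purge: 1670×0.386 = 0.103×(air in n6), and the separator passes all air, so air in n1 = air in n6 = 6258.4 kg/min.
acetone in n1: m_A = 1670×0.614 + (1−0.103)·(1−0.401)·m_A, so m_A = 1025.4/0.4627 = 2216.1 kg/min.
n6 = (1−0.401)×2216.1 + 6258.4 = 7585.9 kg/min.
Purge n12 = 0.103×7585.9 = 781.35 kg/min.

781.3 kg/min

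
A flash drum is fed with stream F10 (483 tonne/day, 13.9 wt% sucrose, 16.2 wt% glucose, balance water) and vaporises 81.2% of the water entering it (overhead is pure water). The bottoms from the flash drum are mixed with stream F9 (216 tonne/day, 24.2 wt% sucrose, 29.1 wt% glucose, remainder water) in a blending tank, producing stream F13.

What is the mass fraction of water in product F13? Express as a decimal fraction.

0.387

Vapour removed = 0.812×0.699×483 = 274.15 tonne/day; concentrate = 208.85 tonne/day.
water reaching the mixer = 63.472 (from concentrate) + 216×0.467 = 164.34 tonne/day.
Product flow = 208.85 + 216 = 424.85 tonne/day; water fraction = 0.387.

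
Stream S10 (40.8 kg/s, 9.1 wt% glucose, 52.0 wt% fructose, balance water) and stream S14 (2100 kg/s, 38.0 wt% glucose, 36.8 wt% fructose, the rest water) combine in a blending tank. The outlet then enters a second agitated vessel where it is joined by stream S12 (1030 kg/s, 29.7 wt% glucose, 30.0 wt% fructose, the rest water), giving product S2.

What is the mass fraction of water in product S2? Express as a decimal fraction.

Overall, product flow = 3170.8 kg/s.
water in = 40.8×0.389 + 2100×0.252 + 1030×0.403 = 960.16 kg/s.
water fraction in S2 = 0.303.

0.303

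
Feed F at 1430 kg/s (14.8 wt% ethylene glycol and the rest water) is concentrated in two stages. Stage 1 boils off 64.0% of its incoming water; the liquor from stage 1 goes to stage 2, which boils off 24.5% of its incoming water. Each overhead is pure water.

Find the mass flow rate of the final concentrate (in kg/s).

water in feed = 1430×0.852 = 1218.4 kg/s.
After stage 1: water left = (1−0.640)×1218.4 = 438.61; stream total = 650.25 kg/s.
After stage 2: water left = (1−0.245)×438.61 = 331.15; final concentrate = 542.79 kg/s.

542.8 kg/s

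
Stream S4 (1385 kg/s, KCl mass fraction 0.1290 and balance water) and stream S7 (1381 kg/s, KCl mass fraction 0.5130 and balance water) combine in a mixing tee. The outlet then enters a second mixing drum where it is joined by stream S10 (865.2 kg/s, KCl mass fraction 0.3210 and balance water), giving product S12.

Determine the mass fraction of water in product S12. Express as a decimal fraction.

Overall, product flow = 3631.2 kg/s.
water in = 1385×0.871 + 1381×0.487 + 865.2×0.679 = 2466.4 kg/s.
water fraction in S12 = 0.6792.

0.6792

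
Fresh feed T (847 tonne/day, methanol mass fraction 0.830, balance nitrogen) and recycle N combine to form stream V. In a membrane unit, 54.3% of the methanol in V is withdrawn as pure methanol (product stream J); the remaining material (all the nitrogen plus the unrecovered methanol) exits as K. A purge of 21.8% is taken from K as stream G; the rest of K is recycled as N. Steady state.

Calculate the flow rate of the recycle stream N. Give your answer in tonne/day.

907.5 tonne/day

nitrogen enters only via T and leaves only via the purge: 847×0.170 = 0.218×(nitrogen in K), and the membrane unit passes all nitrogen, so nitrogen in V = nitrogen in K = 660.5 tonne/day.
methanol in V: m_A = 847×0.830 + (1−0.218)·(1−0.543)·m_A, so m_A = 703.01/0.6426 = 1094 tonne/day.
K = (1−0.543)×1094 + 660.5 = 1160.4 tonne/day.
Recycle N = (1−0.218)×1160.4 = 907.47 tonne/day.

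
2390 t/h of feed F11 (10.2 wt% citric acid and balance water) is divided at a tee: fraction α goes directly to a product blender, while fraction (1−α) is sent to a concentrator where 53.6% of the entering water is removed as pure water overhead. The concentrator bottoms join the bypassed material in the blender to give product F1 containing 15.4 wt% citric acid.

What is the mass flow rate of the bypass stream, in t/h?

713.4 t/h

All 2390×0.102 = 243.78 t/h of citric acid reaches F1, so F1 = 243.78/0.154 = 1583 t/h and vapour = 807.01 t/h.
The evaporator receives (1−α)·2390 of feed at 0.898 water and removes 0.536 of that water:
0.536×0.898×(1−α)×2390 = 807.01
(1−α) = 807.01/1150.4 = 0.7015;  α = 0.2985.
Bypass flow = 0.2985×2390 = 713.36 t/h.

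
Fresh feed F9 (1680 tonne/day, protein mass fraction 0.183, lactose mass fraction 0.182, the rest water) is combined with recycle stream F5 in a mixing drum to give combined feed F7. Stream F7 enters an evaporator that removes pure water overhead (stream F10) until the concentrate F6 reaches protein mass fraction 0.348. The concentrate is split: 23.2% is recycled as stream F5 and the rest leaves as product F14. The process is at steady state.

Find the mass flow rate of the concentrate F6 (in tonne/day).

1150 tonne/day

Overall protein balance (none leaves overhead): protein in fresh feed = protein in product, i.e. 1680×0.183 = (1−0.232)·F6·0.348.
F6 = 307.44/(0.348×0.768) = 1150.3 tonne/day.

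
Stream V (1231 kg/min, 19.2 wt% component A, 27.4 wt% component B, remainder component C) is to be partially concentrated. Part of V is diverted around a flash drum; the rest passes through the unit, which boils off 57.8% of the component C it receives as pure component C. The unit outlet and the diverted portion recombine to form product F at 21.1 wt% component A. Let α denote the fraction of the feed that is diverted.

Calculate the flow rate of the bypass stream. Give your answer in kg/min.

All 1231×0.192 = 236.35 kg/min of component A reaches F, so F = 236.35/0.211 = 1120.2 kg/min and vapour = 110.85 kg/min.
The evaporator receives (1−α)·1231 of feed at 0.534 component C and removes 0.578 of that component C:
0.578×0.534×(1−α)×1231 = 110.85
(1−α) = 110.85/379.95 = 0.2917;  α = 0.7083.
Bypass flow = 0.7083×1231 = 871.86 kg/min.

871.9 kg/min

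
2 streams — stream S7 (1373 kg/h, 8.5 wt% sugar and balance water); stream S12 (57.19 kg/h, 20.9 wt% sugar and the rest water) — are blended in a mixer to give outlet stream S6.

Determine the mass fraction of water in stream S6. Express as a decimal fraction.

0.9100

Total flow out = 1373 + 57.19 = 1430.2 kg/h.
water in = 1373×0.915 + 57.19×0.791 = 1301.5 kg/h.
water mass fraction in S6 = 1301.5/1430.2 = 0.9100.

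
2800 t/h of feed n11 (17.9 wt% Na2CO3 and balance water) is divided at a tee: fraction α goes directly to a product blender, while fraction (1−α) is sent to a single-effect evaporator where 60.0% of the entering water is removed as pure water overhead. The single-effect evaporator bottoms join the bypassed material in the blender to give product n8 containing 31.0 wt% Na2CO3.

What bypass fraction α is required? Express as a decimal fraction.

0.142

All 2800×0.179 = 501.2 t/h of Na2CO3 reaches n8, so n8 = 501.2/0.310 = 1616.8 t/h and vapour = 1183.2 t/h.
The evaporator receives (1−α)·2800 of feed at 0.821 water and removes 0.600 of that water:
0.600×0.821×(1−α)×2800 = 1183.2
(1−α) = 1183.2/1379.3 = 0.8579;  α = 0.1421.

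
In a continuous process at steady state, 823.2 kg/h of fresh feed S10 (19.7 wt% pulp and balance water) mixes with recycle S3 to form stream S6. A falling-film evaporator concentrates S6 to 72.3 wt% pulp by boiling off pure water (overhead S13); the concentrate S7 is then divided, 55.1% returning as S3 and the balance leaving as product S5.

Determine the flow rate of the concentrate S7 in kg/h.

499.6 kg/h

Overall pulp balance (none leaves overhead): pulp in fresh feed = pulp in product, i.e. 823.2×0.197 = (1−0.551)·S7·0.723.
S7 = 162.17/(0.723×0.449) = 499.56 kg/h.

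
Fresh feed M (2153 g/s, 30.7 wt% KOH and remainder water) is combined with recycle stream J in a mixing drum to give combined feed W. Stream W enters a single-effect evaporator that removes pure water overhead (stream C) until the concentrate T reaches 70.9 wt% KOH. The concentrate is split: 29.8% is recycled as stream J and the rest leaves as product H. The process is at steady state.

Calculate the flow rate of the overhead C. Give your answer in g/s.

1221 g/s

Overall KOH balance (none leaves overhead): KOH in fresh feed = KOH in product, i.e. 2153×0.307 = (1−0.298)·T·0.709.
T = 660.97/(0.709×0.702) = 1328 g/s.
Recycle J = 0.298×1328 = 395.74 g/s.
Combined feed W = 2153 + 395.74 = 2548.7 g/s.
Overhead C = W − T = 2548.7 − 1328 = 1220.7 g/s.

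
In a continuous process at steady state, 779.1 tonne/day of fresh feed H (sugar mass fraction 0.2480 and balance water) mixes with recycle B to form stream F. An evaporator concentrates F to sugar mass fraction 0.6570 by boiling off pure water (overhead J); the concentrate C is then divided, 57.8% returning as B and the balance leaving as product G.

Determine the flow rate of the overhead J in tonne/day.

485 tonne/day

Overall sugar balance (none leaves overhead): sugar in fresh feed = sugar in product, i.e. 779.1×0.248 = (1−0.578)·C·0.657.
C = 193.22/(0.657×0.422) = 696.89 tonne/day.
Recycle B = 0.578×696.89 = 402.81 tonne/day.
Combined feed F = 779.1 + 402.81 = 1181.9 tonne/day.
Overhead J = F − C = 1181.9 − 696.89 = 485.01 tonne/day.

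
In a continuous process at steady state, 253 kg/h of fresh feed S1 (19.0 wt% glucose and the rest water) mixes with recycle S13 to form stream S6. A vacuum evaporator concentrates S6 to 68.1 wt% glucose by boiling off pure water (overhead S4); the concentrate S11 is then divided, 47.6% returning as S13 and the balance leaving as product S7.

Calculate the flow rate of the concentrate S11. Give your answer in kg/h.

134.7 kg/h

Overall glucose balance (none leaves overhead): glucose in fresh feed = glucose in product, i.e. 253×0.190 = (1−0.476)·S11·0.681.
S11 = 48.07/(0.681×0.524) = 134.71 kg/h.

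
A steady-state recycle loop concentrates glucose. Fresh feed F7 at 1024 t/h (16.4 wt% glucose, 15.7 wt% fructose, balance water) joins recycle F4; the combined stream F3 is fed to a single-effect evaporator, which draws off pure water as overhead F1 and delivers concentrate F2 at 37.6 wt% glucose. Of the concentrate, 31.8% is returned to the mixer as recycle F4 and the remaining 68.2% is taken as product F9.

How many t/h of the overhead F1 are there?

577.4 t/h

Overall glucose balance (none leaves overhead): glucose in fresh feed = glucose in product, i.e. 1024×0.164 = (1−0.318)·F2·0.376.
F2 = 167.94/(0.376×0.682) = 654.89 t/h.
Recycle F4 = 0.318×654.89 = 208.26 t/h.
Combined feed F3 = 1024 + 208.26 = 1232.3 t/h.
Overhead F1 = F3 − F2 = 1232.3 − 654.89 = 577.36 t/h.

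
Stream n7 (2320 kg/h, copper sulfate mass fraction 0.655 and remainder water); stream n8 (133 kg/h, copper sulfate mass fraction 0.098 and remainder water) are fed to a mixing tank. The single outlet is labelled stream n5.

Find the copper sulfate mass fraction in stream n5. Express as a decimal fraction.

Total flow out = 2320 + 133 = 2453 kg/h.
copper sulfate in = 2320×0.655 + 133×0.098 = 1532.6 kg/h.
copper sulfate mass fraction in n5 = 1532.6/2453 = 0.625.

0.625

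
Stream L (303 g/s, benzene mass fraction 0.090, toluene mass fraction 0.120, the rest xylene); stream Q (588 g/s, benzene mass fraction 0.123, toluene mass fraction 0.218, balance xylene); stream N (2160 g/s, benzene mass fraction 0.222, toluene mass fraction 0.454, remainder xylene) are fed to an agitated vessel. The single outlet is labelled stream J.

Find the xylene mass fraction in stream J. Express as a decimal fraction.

Total flow out = 303 + 588 + 2160 = 3051 g/s.
xylene in = 303×0.790 + 588×0.659 + 2160×0.324 = 1326.7 g/s.
xylene mass fraction in J = 1326.7/3051 = 0.435.

0.435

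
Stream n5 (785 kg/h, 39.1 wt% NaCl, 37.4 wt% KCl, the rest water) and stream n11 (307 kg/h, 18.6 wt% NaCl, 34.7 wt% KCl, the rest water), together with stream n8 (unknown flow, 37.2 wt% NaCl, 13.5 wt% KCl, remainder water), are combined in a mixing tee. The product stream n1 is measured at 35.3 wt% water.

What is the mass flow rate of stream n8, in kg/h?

Let n8 be the unknown flow. Total out = 1092 + n8.
water balance: 327.84 + 0.493·n8 = 0.353·(1092 + n8)
(0.493 − 0.353)·n8 = 0.353×1092 − 327.84 = 57.632
n8 = 57.632 / 0.140 = 411.66 kg/h

411.7 kg/h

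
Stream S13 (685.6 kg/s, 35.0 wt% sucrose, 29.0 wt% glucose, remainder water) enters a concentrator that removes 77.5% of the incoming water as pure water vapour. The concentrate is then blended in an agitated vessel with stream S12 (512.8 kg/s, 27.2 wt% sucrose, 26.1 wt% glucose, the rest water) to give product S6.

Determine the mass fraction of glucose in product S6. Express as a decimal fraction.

Vapour removed = 0.775×0.360×685.6 = 191.28 kg/s; concentrate = 494.32 kg/s.
glucose reaching the mixer = 198.82 (from concentrate) + 512.8×0.261 = 332.66 kg/s.
Product flow = 494.32 + 512.8 = 1007.1 kg/s; glucose fraction = 0.330.

0.330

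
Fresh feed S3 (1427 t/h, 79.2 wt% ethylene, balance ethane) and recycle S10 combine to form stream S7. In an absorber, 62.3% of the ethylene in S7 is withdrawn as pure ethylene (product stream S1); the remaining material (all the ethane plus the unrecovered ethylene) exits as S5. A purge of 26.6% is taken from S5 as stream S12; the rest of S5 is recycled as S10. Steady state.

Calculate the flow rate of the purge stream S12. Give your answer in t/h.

ethane enters only via S3 and leaves only via the purge: 1427×0.208 = 0.266×(ethane in S5), and the absorber passes all ethane, so ethane in S7 = ethane in S5 = 1115.8 t/h.
ethylene in S7: m_A = 1427×0.792 + (1−0.266)·(1−0.623)·m_A, so m_A = 1130.2/0.7233 = 1562.6 t/h.
S5 = (1−0.623)×1562.6 + 1115.8 = 1704.9 t/h.
Purge S12 = 0.266×1704.9 = 453.51 t/h.

453.5 t/h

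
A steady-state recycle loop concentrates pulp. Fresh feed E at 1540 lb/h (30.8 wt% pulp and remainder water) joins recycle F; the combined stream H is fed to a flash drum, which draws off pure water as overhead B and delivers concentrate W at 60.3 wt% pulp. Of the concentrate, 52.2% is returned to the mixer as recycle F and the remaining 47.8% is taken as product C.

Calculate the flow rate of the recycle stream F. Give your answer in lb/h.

Overall pulp balance (none leaves overhead): pulp in fresh feed = pulp in product, i.e. 1540×0.308 = (1−0.522)·W·0.603.
W = 474.32/(0.603×0.478) = 1645.6 lb/h.
Recycle F = 0.522×1645.6 = 859.01 lb/h.

859 lb/h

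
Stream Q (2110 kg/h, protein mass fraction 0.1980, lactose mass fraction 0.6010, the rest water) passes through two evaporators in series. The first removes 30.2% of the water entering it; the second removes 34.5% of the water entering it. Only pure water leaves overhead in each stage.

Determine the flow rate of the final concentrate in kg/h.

water in feed = 2110×0.201 = 424.11 kg/h.
After stage 1: water left = (1−0.302)×424.11 = 296.03; stream total = 1981.9 kg/h.
After stage 2: water left = (1−0.345)×296.03 = 193.9; final concentrate = 1879.8 kg/h.

1880 kg/h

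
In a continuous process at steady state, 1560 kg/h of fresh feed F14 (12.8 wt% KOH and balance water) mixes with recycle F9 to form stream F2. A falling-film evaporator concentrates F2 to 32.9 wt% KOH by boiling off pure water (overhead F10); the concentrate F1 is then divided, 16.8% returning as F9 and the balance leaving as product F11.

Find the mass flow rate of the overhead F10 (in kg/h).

Overall KOH balance (none leaves overhead): KOH in fresh feed = KOH in product, i.e. 1560×0.128 = (1−0.168)·F1·0.329.
F1 = 199.68/(0.329×0.832) = 729.48 kg/h.
Recycle F9 = 0.168×729.48 = 122.55 kg/h.
Combined feed F2 = 1560 + 122.55 = 1682.6 kg/h.
Overhead F10 = F2 − F1 = 1682.6 − 729.48 = 953.07 kg/h.

953.1 kg/h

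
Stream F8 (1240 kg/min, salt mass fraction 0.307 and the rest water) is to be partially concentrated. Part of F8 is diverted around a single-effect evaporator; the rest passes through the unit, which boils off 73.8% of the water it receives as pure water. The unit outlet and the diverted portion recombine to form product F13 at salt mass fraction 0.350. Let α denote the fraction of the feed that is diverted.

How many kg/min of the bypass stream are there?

942.1 kg/min

All 1240×0.307 = 380.68 kg/min of salt reaches F13, so F13 = 380.68/0.350 = 1087.7 kg/min and vapour = 152.34 kg/min.
The evaporator receives (1−α)·1240 of feed at 0.693 water and removes 0.738 of that water:
0.738×0.693×(1−α)×1240 = 152.34
(1−α) = 152.34/634.18 = 0.2402;  α = 0.7598.
Bypass flow = 0.7598×1240 = 942.13 kg/min.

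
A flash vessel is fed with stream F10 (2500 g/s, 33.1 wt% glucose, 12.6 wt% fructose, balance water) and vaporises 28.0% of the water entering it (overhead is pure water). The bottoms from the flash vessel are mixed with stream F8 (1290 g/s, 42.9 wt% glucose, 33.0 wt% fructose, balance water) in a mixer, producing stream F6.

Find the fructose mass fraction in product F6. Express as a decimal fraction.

Vapour removed = 0.280×0.543×2500 = 380.1 g/s; concentrate = 2119.9 g/s.
fructose reaching the mixer = 315 (from concentrate) + 1290×0.330 = 740.7 g/s.
Product flow = 2119.9 + 1290 = 3409.9 g/s; fructose fraction = 0.2172.

0.2172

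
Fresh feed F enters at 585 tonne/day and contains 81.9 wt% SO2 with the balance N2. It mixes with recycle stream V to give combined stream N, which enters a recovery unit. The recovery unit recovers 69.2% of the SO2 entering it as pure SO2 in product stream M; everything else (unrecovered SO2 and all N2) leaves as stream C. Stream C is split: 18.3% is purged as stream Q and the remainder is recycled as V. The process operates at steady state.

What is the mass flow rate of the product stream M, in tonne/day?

443 tonne/day

SO2 in N: m_A = 585×0.819 + (1−0.183)·(1−0.692)·m_A, so m_A = 479.11/0.7484 = 640.22 tonne/day.
Product M = 0.692×640.22 = 443.03 tonne/day.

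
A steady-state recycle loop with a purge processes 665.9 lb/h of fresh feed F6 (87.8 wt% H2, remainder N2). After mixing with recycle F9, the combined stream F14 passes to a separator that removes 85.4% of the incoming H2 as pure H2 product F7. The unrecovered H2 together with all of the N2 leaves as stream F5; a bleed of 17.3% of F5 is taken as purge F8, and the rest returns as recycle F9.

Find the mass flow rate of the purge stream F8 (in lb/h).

98.04 lb/h

N2 enters only via F6 and leaves only via the purge: 665.9×0.122 = 0.173×(N2 in F5), and the separator passes all N2, so N2 in F14 = N2 in F5 = 469.59 lb/h.
H2 in F14: m_A = 665.9×0.878 + (1−0.173)·(1−0.854)·m_A, so m_A = 584.66/0.8793 = 664.95 lb/h.
F5 = (1−0.854)×664.95 + 469.59 = 566.68 lb/h.
Purge F8 = 0.173×566.68 = 98.035 lb/h.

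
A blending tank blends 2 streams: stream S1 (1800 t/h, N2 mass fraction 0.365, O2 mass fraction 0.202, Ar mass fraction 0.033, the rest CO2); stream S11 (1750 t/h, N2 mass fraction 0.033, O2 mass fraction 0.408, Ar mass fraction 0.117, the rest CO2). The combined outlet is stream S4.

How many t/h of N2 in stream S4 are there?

714.8 t/h

N2 out = N2 in = 1800×0.365 + 1750×0.033 = 714.75 t/h.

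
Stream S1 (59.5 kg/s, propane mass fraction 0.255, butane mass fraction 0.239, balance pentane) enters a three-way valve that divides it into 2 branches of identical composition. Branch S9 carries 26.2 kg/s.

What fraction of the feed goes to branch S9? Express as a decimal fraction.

Fraction to S9 = 26.2/59.5 = 0.4403.

0.440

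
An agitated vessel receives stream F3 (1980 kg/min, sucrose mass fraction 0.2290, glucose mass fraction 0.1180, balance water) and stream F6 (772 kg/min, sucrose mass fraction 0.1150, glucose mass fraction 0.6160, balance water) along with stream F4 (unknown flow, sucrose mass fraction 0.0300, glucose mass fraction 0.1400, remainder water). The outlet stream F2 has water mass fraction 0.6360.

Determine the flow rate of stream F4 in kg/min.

Let F4 be the unknown flow. Total out = 2752 + F4.
water balance: 1500.6 + 0.830·F4 = 0.636·(2752 + F4)
(0.830 − 0.636)·F4 = 0.636×2752 − 1500.6 = 249.66
F4 = 249.66 / 0.194 = 1286.9 kg/min

1287 kg/min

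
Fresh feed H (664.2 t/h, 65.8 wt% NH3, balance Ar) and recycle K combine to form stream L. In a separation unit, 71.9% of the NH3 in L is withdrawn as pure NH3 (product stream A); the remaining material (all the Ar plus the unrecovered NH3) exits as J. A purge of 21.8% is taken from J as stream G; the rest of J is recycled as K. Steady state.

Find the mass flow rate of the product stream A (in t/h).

402.7 t/h

NH3 in L: m_A = 664.2×0.658 + (1−0.218)·(1−0.719)·m_A, so m_A = 437.04/0.7803 = 560.13 t/h.
Product A = 0.719×560.13 = 402.73 t/h.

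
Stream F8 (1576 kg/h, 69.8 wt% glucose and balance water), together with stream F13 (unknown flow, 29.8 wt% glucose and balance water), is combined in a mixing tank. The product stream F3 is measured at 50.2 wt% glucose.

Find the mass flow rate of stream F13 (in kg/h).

1514 kg/h

Let F13 be the unknown flow. Total out = 1576 + F13.
glucose balance: 1100 + 0.298·F13 = 0.502·(1576 + F13)
(0.298 − 0.502)·F13 = 0.502×1576 − 1100 = -308.9
F13 = -308.9 / -0.204 = 1514.2 kg/h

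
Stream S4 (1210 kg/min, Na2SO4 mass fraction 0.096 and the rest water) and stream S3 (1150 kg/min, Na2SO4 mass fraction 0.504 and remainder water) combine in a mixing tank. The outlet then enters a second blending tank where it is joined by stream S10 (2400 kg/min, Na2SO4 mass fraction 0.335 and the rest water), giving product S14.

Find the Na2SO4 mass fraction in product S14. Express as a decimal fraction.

Overall, product flow = 4760 kg/min.
Na2SO4 in = 1210×0.096 + 1150×0.504 + 2400×0.335 = 1499.8 kg/min.
Na2SO4 fraction in S14 = 0.315.

0.315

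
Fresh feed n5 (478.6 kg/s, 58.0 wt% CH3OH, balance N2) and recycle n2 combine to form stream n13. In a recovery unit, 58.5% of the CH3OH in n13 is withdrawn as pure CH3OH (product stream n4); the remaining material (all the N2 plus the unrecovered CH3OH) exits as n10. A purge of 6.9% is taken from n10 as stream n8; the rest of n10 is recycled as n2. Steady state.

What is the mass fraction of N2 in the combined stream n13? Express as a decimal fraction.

N2 enters only via n5 and leaves only via the purge: 478.6×0.420 = 0.069×(N2 in n10), and the recovery unit passes all N2, so N2 in n13 = N2 in n10 = 2913.2 kg/s.
CH3OH in n13: m_A = 478.6×0.580 + (1−0.069)·(1−0.585)·m_A, so m_A = 277.59/0.6136 = 452.37 kg/s.
n13 = 452.37 + 2913.2 = 3365.6 kg/s.
N2 fraction in n13 = 2913.2/3365.6 = 0.866.

0.866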